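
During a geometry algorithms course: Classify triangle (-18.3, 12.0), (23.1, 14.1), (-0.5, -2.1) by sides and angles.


Side lengths squared: AB^2=1718.37, BC^2=819.4, CA^2=515.65
Sorted: [515.65, 819.4, 1718.37]
By sides: Scalene, By angles: Obtuse

Scalene, Obtuse


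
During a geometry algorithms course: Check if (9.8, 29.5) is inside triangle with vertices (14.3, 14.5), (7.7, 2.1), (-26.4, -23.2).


Cross products: AB x AP = -154.8, BC x BP = -881.21, CA x CP = 780.15
All same sign? no

No, outside


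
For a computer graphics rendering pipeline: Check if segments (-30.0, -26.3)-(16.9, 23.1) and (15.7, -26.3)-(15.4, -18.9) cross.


Cross products: d1=338.18, d2=-23.7, d3=-2257.58, d4=-1895.7
d1*d2 < 0 and d3*d4 < 0? no

No, they don't intersect


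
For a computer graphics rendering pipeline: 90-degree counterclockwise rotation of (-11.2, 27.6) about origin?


90° CCW: (x,y) -> (-y, x)
(-11.2,27.6) -> (-27.6, -11.2)

(-27.6, -11.2)


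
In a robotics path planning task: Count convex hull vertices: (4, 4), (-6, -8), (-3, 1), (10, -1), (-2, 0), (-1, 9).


Convex hull vertices (CCW): (-6, -8), (10, -1), (-1, 9)
Count = 3

3


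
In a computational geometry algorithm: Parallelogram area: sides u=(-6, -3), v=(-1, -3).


|u x v| = |(-6)*(-3) - (-3)*(-1)|
= |18 - 3| = 15

15


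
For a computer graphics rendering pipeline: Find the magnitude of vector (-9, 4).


|u| = sqrt((-9)^2 + 4^2) = sqrt(97) = 9.8489

9.8489


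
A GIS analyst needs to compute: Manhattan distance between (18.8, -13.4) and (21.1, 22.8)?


|18.8-21.1| + |(-13.4)-22.8| = 2.3 + 36.2 = 38.5

38.5


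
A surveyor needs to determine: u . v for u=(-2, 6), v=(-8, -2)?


u . v = u_x*v_x + u_y*v_y = (-2)*(-8) + 6*(-2)
= 16 + (-12) = 4

4


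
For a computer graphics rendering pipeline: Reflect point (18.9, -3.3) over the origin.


Reflection over origin: (x,y) -> (-x,-y)
(18.9, -3.3) -> (-18.9, 3.3)

(-18.9, 3.3)


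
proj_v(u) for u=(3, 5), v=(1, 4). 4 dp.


u.v = 23, |v| = sqrt(17) = 4.1231
Scalar projection = u.v / |v| = 23 / sqrt(17) = 5.5783

5.5783


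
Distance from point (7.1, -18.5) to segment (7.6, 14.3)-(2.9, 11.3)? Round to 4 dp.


Project P onto AB: t = 1 (clamped to [0,1])
Closest point on segment: (2.9, 11.3)
Distance: 30.0945

30.0945


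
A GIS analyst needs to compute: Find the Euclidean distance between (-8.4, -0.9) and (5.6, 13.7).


dx=14, dy=14.6
d^2 = 14^2 + 14.6^2 = 409.16
d = sqrt(409.16) = 20.2277

20.2277


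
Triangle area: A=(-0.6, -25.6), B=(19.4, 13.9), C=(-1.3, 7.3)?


Area = |x_A(y_B-y_C) + x_B(y_C-y_A) + x_C(y_A-y_B)|/2
= |(-3.96) + 638.26 + 51.35|/2
= 685.65/2 = 342.825

342.825


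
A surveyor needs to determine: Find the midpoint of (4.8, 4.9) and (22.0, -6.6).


M = ((4.8+22)/2, (4.9+(-6.6))/2)
= (13.4, -0.85)

(13.4, -0.85)


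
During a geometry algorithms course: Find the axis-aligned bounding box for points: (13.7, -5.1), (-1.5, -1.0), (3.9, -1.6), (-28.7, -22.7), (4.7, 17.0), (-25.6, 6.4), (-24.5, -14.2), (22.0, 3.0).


x range: [-28.7, 22]
y range: [-22.7, 17]
Bounding box: (-28.7,-22.7) to (22,17)

(-28.7,-22.7) to (22,17)


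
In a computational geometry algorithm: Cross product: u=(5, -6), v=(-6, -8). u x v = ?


u x v = u_x*v_y - u_y*v_x = 5*(-8) - (-6)*(-6)
= (-40) - 36 = -76

-76


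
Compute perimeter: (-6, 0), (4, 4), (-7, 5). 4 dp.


Sides: (-6, 0)->(4, 4): sqrt(116) = 10.77033, (4, 4)->(-7, 5): sqrt(122) = 11.045361, (-7, 5)->(-6, 0): sqrt(26) = 5.09902
Sum = 26.914711
Perimeter = 26.9147

26.9147


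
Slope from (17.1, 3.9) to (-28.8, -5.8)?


slope = (y2-y1)/(x2-x1) = ((-5.8)-3.9)/((-28.8)-17.1) = (-9.7)/(-45.9) = 0.2113

0.2113


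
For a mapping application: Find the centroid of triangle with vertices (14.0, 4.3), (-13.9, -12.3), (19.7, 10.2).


Centroid = ((x_A+x_B+x_C)/3, (y_A+y_B+y_C)/3)
= ((14+(-13.9)+19.7)/3, (4.3+(-12.3)+10.2)/3)
= (6.6, 0.7333)

(6.6, 0.7333)


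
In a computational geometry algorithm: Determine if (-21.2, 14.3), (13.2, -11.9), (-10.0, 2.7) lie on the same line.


Cross product: (13.2-(-21.2))*(2.7-14.3) - ((-11.9)-14.3)*((-10)-(-21.2))
= -105.6

No, not collinear


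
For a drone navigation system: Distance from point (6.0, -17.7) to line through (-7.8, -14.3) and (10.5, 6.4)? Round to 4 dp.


|cross product| = 347.88
|line direction| = sqrt(763.38) = 27.6293
Distance = 347.88/sqrt(763.38) = 12.591

12.591


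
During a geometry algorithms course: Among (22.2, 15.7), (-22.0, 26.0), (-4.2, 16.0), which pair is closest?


d(P0,P1) = 45.3842, d(P0,P2) = 26.4017, d(P1,P2) = 20.4167
Closest: P1 and P2

Closest pair: (-22.0, 26.0) and (-4.2, 16.0), distance = 20.4167


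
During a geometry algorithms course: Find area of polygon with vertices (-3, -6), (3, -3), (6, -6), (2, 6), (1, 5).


Shoelace sum: ((-3)*(-3) - 3*(-6)) + (3*(-6) - 6*(-3)) + (6*6 - 2*(-6)) + (2*5 - 1*6) + (1*(-6) - (-3)*5)
= 88
Area = |88|/2 = 44

44


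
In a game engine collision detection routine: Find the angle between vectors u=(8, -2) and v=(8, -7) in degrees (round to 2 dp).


u.v = 78, |u| = sqrt(68) = 8.2462, |v| = sqrt(113) = 10.6301
cos(theta) = u.v/(|u||v|) = 78/sqrt(7684) = 0.889817
theta = acos(0.889817) = 27.15 degrees

27.15 degrees


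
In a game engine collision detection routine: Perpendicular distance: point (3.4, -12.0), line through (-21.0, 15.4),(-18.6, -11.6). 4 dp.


|cross product| = 593.04
|line direction| = sqrt(734.76) = 27.1065
Distance = 593.04/sqrt(734.76) = 21.8782

21.8782


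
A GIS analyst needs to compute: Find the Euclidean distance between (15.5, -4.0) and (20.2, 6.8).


dx=4.7, dy=10.8
d^2 = 4.7^2 + 10.8^2 = 138.73
d = sqrt(138.73) = 11.7784

11.7784


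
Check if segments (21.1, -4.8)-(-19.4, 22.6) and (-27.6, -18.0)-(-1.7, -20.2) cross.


Cross products: d1=449.02, d2=1069.58, d3=1868.98, d4=1248.42
d1*d2 < 0 and d3*d4 < 0? no

No, they don't intersect


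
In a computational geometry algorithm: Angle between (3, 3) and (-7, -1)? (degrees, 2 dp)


u.v = -24, |u| = sqrt(18) = 4.2426, |v| = sqrt(50) = 7.0711
cos(theta) = u.v/(|u||v|) = -24/sqrt(900) = -0.8
theta = acos(-0.8) = 143.13 degrees

143.13 degrees


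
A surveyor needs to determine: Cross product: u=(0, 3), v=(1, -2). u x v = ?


u x v = u_x*v_y - u_y*v_x = 0*(-2) - 3*1
= 0 - 3 = -3

-3


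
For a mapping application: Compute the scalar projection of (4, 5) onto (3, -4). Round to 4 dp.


u.v = -8, |v| = sqrt(25) = 5
Scalar projection = u.v / |v| = -8 / sqrt(25) = -1.6

-1.6


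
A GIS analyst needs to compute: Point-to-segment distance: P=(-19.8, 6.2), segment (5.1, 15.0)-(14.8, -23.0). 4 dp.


Project P onto AB: t = 0.0604 (clamped to [0,1])
Closest point on segment: (5.6857, 12.7056)
Distance: 26.3029

26.3029


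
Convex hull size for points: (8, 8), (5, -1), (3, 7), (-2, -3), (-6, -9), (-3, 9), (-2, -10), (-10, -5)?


Convex hull vertices (CCW): (-10, -5), (-6, -9), (-2, -10), (5, -1), (8, 8), (-3, 9)
Count = 6

6


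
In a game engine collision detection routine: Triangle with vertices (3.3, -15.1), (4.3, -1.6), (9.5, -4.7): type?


Side lengths squared: AB^2=183.25, BC^2=36.65, CA^2=146.6
Sorted: [36.65, 146.6, 183.25]
By sides: Scalene, By angles: Right

Scalene, Right


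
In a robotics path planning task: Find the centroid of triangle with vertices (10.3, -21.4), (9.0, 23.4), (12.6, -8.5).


Centroid = ((x_A+x_B+x_C)/3, (y_A+y_B+y_C)/3)
= ((10.3+9+12.6)/3, ((-21.4)+23.4+(-8.5))/3)
= (10.6333, -2.1667)

(10.6333, -2.1667)


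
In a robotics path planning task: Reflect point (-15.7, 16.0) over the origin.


Reflection over origin: (x,y) -> (-x,-y)
(-15.7, 16) -> (15.7, -16)

(15.7, -16)


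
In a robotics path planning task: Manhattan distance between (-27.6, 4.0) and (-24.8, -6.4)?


|(-27.6)-(-24.8)| + |4-(-6.4)| = 2.8 + 10.4 = 13.2

13.2


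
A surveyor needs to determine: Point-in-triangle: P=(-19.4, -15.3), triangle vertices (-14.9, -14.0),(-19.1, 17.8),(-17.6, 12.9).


Cross products: AB x AP = 148.56, BC x BP = -51.12, CA x CP = -124.56
All same sign? no

No, outside


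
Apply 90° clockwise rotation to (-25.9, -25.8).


90° CW: (x,y) -> (y, -x)
(-25.9,-25.8) -> (-25.8, 25.9)

(-25.8, 25.9)


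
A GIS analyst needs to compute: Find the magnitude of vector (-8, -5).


|u| = sqrt((-8)^2 + (-5)^2) = sqrt(89) = 9.434

9.434


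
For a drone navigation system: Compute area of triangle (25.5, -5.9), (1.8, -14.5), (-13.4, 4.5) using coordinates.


Area = |x_A(y_B-y_C) + x_B(y_C-y_A) + x_C(y_A-y_B)|/2
= |(-484.5) + 18.72 + (-115.24)|/2
= 581.02/2 = 290.51

290.51


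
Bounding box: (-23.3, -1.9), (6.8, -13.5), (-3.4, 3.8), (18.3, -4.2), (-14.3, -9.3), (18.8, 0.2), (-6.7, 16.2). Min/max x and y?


x range: [-23.3, 18.8]
y range: [-13.5, 16.2]
Bounding box: (-23.3,-13.5) to (18.8,16.2)

(-23.3,-13.5) to (18.8,16.2)


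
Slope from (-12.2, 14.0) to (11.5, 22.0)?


slope = (y2-y1)/(x2-x1) = (22-14)/(11.5-(-12.2)) = 8/23.7 = 0.3376

0.3376


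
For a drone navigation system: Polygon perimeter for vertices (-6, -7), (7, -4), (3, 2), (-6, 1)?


Sides: (-6, -7)->(7, -4): sqrt(178) = 13.341664, (7, -4)->(3, 2): sqrt(52) = 7.211103, (3, 2)->(-6, 1): sqrt(82) = 9.055385, (-6, 1)->(-6, -7): sqrt(64) = 8
Sum = 37.608152
Perimeter = 37.6082

37.6082


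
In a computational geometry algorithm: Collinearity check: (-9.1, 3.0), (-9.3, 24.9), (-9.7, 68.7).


Cross product: ((-9.3)-(-9.1))*(68.7-3) - (24.9-3)*((-9.7)-(-9.1))
= 0

Yes, collinear


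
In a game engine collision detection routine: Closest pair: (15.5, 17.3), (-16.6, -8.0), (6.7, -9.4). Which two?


d(P0,P1) = 40.8718, d(P0,P2) = 28.1128, d(P1,P2) = 23.342
Closest: P1 and P2

Closest pair: (-16.6, -8.0) and (6.7, -9.4), distance = 23.342


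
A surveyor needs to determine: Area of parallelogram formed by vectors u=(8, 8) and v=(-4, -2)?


|u x v| = |8*(-2) - 8*(-4)|
= |(-16) - (-32)| = 16

16


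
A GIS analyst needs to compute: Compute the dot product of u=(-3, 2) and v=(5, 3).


u . v = u_x*v_x + u_y*v_y = (-3)*5 + 2*3
= (-15) + 6 = -9

-9


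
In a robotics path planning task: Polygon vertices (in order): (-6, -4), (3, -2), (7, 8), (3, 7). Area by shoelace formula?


Shoelace sum: ((-6)*(-2) - 3*(-4)) + (3*8 - 7*(-2)) + (7*7 - 3*8) + (3*(-4) - (-6)*7)
= 117
Area = |117|/2 = 58.5

58.5


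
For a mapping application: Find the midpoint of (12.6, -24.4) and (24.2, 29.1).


M = ((12.6+24.2)/2, ((-24.4)+29.1)/2)
= (18.4, 2.35)

(18.4, 2.35)


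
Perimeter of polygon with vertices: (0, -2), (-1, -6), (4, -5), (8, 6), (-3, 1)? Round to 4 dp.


Sides: (0, -2)->(-1, -6): sqrt(17) = 4.123106, (-1, -6)->(4, -5): sqrt(26) = 5.09902, (4, -5)->(8, 6): sqrt(137) = 11.7047, (8, 6)->(-3, 1): sqrt(146) = 12.083046, (-3, 1)->(0, -2): sqrt(18) = 4.242641
Sum = 37.252513
Perimeter = 37.2525

37.2525


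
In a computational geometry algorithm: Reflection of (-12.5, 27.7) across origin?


Reflection over origin: (x,y) -> (-x,-y)
(-12.5, 27.7) -> (12.5, -27.7)

(12.5, -27.7)


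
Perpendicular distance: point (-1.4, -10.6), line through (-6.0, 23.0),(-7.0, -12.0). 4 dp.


|cross product| = 194.6
|line direction| = sqrt(1226) = 35.0143
Distance = 194.6/sqrt(1226) = 5.5577

5.5577


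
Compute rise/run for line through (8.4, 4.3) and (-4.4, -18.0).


slope = (y2-y1)/(x2-x1) = ((-18)-4.3)/((-4.4)-8.4) = (-22.3)/(-12.8) = 1.7422

1.7422


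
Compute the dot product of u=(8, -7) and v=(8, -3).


u . v = u_x*v_x + u_y*v_y = 8*8 + (-7)*(-3)
= 64 + 21 = 85

85


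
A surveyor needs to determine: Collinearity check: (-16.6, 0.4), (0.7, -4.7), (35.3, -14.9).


Cross product: (0.7-(-16.6))*((-14.9)-0.4) - ((-4.7)-0.4)*(35.3-(-16.6))
= 0

Yes, collinear


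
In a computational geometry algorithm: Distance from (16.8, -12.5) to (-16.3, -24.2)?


dx=-33.1, dy=-11.7
d^2 = (-33.1)^2 + (-11.7)^2 = 1232.5
d = sqrt(1232.5) = 35.107

35.107


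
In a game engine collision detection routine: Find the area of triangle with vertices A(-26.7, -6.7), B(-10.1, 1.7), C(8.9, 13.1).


Area = |x_A(y_B-y_C) + x_B(y_C-y_A) + x_C(y_A-y_B)|/2
= |304.38 + (-199.98) + (-74.76)|/2
= 29.64/2 = 14.82

14.82


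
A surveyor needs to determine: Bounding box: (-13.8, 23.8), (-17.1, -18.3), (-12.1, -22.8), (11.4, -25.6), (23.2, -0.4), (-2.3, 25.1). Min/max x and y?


x range: [-17.1, 23.2]
y range: [-25.6, 25.1]
Bounding box: (-17.1,-25.6) to (23.2,25.1)

(-17.1,-25.6) to (23.2,25.1)


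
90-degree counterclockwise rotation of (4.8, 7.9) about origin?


90° CCW: (x,y) -> (-y, x)
(4.8,7.9) -> (-7.9, 4.8)

(-7.9, 4.8)


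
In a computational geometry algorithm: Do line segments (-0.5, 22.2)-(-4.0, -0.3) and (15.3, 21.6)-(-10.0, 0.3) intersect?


Cross products: d1=-351.72, d2=142.98, d3=357.6, d4=-137.1
d1*d2 < 0 and d3*d4 < 0? yes

Yes, they intersect


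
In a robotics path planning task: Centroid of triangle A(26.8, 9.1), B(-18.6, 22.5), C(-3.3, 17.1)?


Centroid = ((x_A+x_B+x_C)/3, (y_A+y_B+y_C)/3)
= ((26.8+(-18.6)+(-3.3))/3, (9.1+22.5+17.1)/3)
= (1.6333, 16.2333)

(1.6333, 16.2333)


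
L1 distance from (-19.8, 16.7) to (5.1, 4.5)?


|(-19.8)-5.1| + |16.7-4.5| = 24.9 + 12.2 = 37.1

37.1


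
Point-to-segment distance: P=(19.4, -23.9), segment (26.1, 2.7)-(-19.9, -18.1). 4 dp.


Project P onto AB: t = 0.338 (clamped to [0,1])
Closest point on segment: (10.5513, -4.3307)
Distance: 21.4769

21.4769


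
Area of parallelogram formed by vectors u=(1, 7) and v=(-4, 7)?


|u x v| = |1*7 - 7*(-4)|
= |7 - (-28)| = 35

35


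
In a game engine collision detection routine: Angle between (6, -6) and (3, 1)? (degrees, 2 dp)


u.v = 12, |u| = sqrt(72) = 8.4853, |v| = sqrt(10) = 3.1623
cos(theta) = u.v/(|u||v|) = 12/sqrt(720) = 0.447214
theta = acos(0.447214) = 63.43 degrees

63.43 degrees


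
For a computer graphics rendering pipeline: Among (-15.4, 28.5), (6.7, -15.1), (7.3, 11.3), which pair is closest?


d(P0,P1) = 48.8812, d(P0,P2) = 28.4803, d(P1,P2) = 26.4068
Closest: P1 and P2

Closest pair: (6.7, -15.1) and (7.3, 11.3), distance = 26.4068


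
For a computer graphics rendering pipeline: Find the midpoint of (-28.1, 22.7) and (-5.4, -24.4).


M = (((-28.1)+(-5.4))/2, (22.7+(-24.4))/2)
= (-16.75, -0.85)

(-16.75, -0.85)


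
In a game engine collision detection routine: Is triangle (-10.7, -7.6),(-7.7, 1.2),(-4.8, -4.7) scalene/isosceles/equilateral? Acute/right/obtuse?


Side lengths squared: AB^2=86.44, BC^2=43.22, CA^2=43.22
Sorted: [43.22, 43.22, 86.44]
By sides: Isosceles, By angles: Right

Isosceles, Right


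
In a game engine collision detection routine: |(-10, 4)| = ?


|u| = sqrt((-10)^2 + 4^2) = sqrt(116) = 10.7703

10.7703


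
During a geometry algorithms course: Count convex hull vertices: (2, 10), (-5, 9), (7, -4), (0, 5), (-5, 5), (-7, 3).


Convex hull vertices (CCW): (-7, 3), (7, -4), (2, 10), (-5, 9)
Count = 4

4


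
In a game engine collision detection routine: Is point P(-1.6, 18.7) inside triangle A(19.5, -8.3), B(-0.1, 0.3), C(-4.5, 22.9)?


Cross products: AB x AP = -347.74, BC x BP = -47.06, CA x CP = -10.32
All same sign? yes

Yes, inside


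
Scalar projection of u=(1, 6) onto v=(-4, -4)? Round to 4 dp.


u.v = -28, |v| = sqrt(32) = 5.6569
Scalar projection = u.v / |v| = -28 / sqrt(32) = -4.9497

-4.9497


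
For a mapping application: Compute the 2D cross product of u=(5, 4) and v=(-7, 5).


u x v = u_x*v_y - u_y*v_x = 5*5 - 4*(-7)
= 25 - (-28) = 53

53


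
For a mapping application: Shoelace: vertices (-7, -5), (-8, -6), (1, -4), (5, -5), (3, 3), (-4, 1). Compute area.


Shoelace sum: ((-7)*(-6) - (-8)*(-5)) + ((-8)*(-4) - 1*(-6)) + (1*(-5) - 5*(-4)) + (5*3 - 3*(-5)) + (3*1 - (-4)*3) + ((-4)*(-5) - (-7)*1)
= 127
Area = |127|/2 = 63.5

63.5


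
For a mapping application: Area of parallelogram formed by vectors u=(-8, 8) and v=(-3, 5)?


|u x v| = |(-8)*5 - 8*(-3)|
= |(-40) - (-24)| = 16

16


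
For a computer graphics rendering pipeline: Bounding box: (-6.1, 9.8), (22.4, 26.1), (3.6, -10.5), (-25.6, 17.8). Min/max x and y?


x range: [-25.6, 22.4]
y range: [-10.5, 26.1]
Bounding box: (-25.6,-10.5) to (22.4,26.1)

(-25.6,-10.5) to (22.4,26.1)


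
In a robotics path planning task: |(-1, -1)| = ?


|u| = sqrt((-1)^2 + (-1)^2) = sqrt(2) = 1.4142

1.4142


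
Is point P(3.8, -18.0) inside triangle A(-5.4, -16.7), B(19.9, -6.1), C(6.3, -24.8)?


Cross products: AB x AP = -130.41, BC x BP = -139.23, CA x CP = -59.31
All same sign? yes

Yes, inside


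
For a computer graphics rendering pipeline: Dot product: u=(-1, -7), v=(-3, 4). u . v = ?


u . v = u_x*v_x + u_y*v_y = (-1)*(-3) + (-7)*4
= 3 + (-28) = -25

-25


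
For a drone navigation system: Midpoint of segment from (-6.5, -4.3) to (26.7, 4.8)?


M = (((-6.5)+26.7)/2, ((-4.3)+4.8)/2)
= (10.1, 0.25)

(10.1, 0.25)


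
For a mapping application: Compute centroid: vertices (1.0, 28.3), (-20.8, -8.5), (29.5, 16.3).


Centroid = ((x_A+x_B+x_C)/3, (y_A+y_B+y_C)/3)
= ((1+(-20.8)+29.5)/3, (28.3+(-8.5)+16.3)/3)
= (3.2333, 12.0333)

(3.2333, 12.0333)


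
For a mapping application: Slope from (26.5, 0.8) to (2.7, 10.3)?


slope = (y2-y1)/(x2-x1) = (10.3-0.8)/(2.7-26.5) = 9.5/(-23.8) = -0.3992

-0.3992


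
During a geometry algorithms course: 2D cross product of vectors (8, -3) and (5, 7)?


u x v = u_x*v_y - u_y*v_x = 8*7 - (-3)*5
= 56 - (-15) = 71

71


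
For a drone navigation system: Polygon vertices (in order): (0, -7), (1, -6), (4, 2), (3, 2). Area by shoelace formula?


Shoelace sum: (0*(-6) - 1*(-7)) + (1*2 - 4*(-6)) + (4*2 - 3*2) + (3*(-7) - 0*2)
= 14
Area = |14|/2 = 7

7


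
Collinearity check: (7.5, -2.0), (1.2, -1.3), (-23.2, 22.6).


Cross product: (1.2-7.5)*(22.6-(-2)) - ((-1.3)-(-2))*((-23.2)-7.5)
= -133.49

No, not collinear


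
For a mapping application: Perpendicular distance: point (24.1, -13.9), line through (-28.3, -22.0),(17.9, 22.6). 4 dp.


|cross product| = 1962.82
|line direction| = sqrt(4123.6) = 64.2153
Distance = 1962.82/sqrt(4123.6) = 30.5663

30.5663


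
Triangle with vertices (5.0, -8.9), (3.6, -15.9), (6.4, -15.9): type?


Side lengths squared: AB^2=50.96, BC^2=7.84, CA^2=50.96
Sorted: [7.84, 50.96, 50.96]
By sides: Isosceles, By angles: Acute

Isosceles, Acute


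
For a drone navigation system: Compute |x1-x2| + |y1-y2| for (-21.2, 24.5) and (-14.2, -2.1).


|(-21.2)-(-14.2)| + |24.5-(-2.1)| = 7 + 26.6 = 33.6

33.6


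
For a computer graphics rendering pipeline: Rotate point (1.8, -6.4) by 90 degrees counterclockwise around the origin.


90° CCW: (x,y) -> (-y, x)
(1.8,-6.4) -> (6.4, 1.8)

(6.4, 1.8)


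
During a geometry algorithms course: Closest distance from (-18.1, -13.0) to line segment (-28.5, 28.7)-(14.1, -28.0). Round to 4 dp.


Project P onto AB: t = 0.5582 (clamped to [0,1])
Closest point on segment: (-4.7217, -2.9486)
Distance: 16.7335

16.7335


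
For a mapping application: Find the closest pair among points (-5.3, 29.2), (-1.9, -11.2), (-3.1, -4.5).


d(P0,P1) = 40.5428, d(P0,P2) = 33.7717, d(P1,P2) = 6.8066
Closest: P1 and P2

Closest pair: (-1.9, -11.2) and (-3.1, -4.5), distance = 6.8066


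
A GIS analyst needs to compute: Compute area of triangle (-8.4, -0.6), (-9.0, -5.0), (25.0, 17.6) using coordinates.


Area = |x_A(y_B-y_C) + x_B(y_C-y_A) + x_C(y_A-y_B)|/2
= |189.84 + (-163.8) + 110|/2
= 136.04/2 = 68.02

68.02


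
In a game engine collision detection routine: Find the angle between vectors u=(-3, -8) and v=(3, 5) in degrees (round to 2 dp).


u.v = -49, |u| = sqrt(73) = 8.544, |v| = sqrt(34) = 5.831
cos(theta) = u.v/(|u||v|) = -49/sqrt(2482) = -0.983547
theta = acos(-0.983547) = 169.59 degrees

169.59 degrees


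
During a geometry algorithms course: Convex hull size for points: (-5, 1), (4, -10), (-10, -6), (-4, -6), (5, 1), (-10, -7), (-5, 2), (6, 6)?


Convex hull vertices (CCW): (-10, -7), (4, -10), (6, 6), (-5, 2), (-10, -6)
Count = 5

5


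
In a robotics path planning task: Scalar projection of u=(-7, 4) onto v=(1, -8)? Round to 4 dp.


u.v = -39, |v| = sqrt(65) = 8.0623
Scalar projection = u.v / |v| = -39 / sqrt(65) = -4.8374

-4.8374


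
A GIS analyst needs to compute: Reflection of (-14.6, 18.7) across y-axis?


Reflection over y-axis: (x,y) -> (-x,y)
(-14.6, 18.7) -> (14.6, 18.7)

(14.6, 18.7)


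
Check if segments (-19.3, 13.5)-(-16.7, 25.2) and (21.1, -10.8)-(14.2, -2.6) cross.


Cross products: d1=163.61, d2=61.56, d3=-535.86, d4=-433.81
d1*d2 < 0 and d3*d4 < 0? no

No, they don't intersect


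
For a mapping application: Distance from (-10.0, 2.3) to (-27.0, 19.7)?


dx=-17, dy=17.4
d^2 = (-17)^2 + 17.4^2 = 591.76
d = sqrt(591.76) = 24.3261

24.3261


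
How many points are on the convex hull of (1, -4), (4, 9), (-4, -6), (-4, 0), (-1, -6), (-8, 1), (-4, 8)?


Convex hull vertices (CCW): (-8, 1), (-4, -6), (-1, -6), (1, -4), (4, 9), (-4, 8)
Count = 6

6


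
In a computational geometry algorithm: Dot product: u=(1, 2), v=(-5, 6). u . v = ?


u . v = u_x*v_x + u_y*v_y = 1*(-5) + 2*6
= (-5) + 12 = 7

7


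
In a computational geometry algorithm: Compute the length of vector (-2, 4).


|u| = sqrt((-2)^2 + 4^2) = sqrt(20) = 4.4721

4.4721


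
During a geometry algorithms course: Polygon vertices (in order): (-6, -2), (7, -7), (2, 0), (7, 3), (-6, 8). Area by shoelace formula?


Shoelace sum: ((-6)*(-7) - 7*(-2)) + (7*0 - 2*(-7)) + (2*3 - 7*0) + (7*8 - (-6)*3) + ((-6)*(-2) - (-6)*8)
= 210
Area = |210|/2 = 105

105


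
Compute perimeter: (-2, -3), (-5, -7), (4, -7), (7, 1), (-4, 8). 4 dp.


Sides: (-2, -3)->(-5, -7): sqrt(25) = 5, (-5, -7)->(4, -7): sqrt(81) = 9, (4, -7)->(7, 1): sqrt(73) = 8.544004, (7, 1)->(-4, 8): sqrt(170) = 13.038405, (-4, 8)->(-2, -3): sqrt(125) = 11.18034
Sum = 46.762749
Perimeter = 46.7627

46.7627


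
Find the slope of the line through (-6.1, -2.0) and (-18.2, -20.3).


slope = (y2-y1)/(x2-x1) = ((-20.3)-(-2))/((-18.2)-(-6.1)) = (-18.3)/(-12.1) = 1.5124

1.5124


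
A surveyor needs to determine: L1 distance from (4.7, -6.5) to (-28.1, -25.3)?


|4.7-(-28.1)| + |(-6.5)-(-25.3)| = 32.8 + 18.8 = 51.6

51.6


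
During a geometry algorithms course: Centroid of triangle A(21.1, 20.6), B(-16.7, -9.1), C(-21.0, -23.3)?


Centroid = ((x_A+x_B+x_C)/3, (y_A+y_B+y_C)/3)
= ((21.1+(-16.7)+(-21))/3, (20.6+(-9.1)+(-23.3))/3)
= (-5.5333, -3.9333)

(-5.5333, -3.9333)


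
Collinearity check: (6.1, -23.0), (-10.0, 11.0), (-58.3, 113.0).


Cross product: ((-10)-6.1)*(113-(-23)) - (11-(-23))*((-58.3)-6.1)
= 0

Yes, collinear


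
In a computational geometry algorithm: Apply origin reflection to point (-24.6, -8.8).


Reflection over origin: (x,y) -> (-x,-y)
(-24.6, -8.8) -> (24.6, 8.8)

(24.6, 8.8)


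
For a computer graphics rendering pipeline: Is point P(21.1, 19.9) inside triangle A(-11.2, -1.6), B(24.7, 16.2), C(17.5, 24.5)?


Cross products: AB x AP = 196.91, BC x BP = 3.24, CA x CP = 225.98
All same sign? yes

Yes, inside


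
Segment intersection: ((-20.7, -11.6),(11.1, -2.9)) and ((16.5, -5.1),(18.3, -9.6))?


Cross products: d1=-179.1, d2=-20.34, d3=-116.94, d4=-275.7
d1*d2 < 0 and d3*d4 < 0? no

No, they don't intersect


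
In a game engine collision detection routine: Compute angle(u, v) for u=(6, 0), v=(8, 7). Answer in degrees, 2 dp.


u.v = 48, |u| = sqrt(36) = 6, |v| = sqrt(113) = 10.6301
cos(theta) = u.v/(|u||v|) = 48/sqrt(4068) = 0.752577
theta = acos(0.752577) = 41.19 degrees

41.19 degrees


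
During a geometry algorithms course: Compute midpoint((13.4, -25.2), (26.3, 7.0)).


M = ((13.4+26.3)/2, ((-25.2)+7)/2)
= (19.85, -9.1)

(19.85, -9.1)


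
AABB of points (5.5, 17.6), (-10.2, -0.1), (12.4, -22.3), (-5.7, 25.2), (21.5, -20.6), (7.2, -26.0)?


x range: [-10.2, 21.5]
y range: [-26, 25.2]
Bounding box: (-10.2,-26) to (21.5,25.2)

(-10.2,-26) to (21.5,25.2)


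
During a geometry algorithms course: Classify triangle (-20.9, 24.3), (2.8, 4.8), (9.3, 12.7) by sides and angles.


Side lengths squared: AB^2=941.94, BC^2=104.66, CA^2=1046.6
Sorted: [104.66, 941.94, 1046.6]
By sides: Scalene, By angles: Right

Scalene, Right


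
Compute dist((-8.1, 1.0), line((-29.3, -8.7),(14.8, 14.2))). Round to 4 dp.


|cross product| = 57.71
|line direction| = sqrt(2469.22) = 49.6912
Distance = 57.71/sqrt(2469.22) = 1.1614

1.1614


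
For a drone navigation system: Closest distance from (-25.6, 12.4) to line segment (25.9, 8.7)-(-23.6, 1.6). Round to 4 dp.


Project P onto AB: t = 1 (clamped to [0,1])
Closest point on segment: (-23.6, 1.6)
Distance: 10.9836

10.9836


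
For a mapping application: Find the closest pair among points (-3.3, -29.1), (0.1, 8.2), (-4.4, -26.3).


d(P0,P1) = 37.4546, d(P0,P2) = 3.0083, d(P1,P2) = 34.7922
Closest: P0 and P2

Closest pair: (-3.3, -29.1) and (-4.4, -26.3), distance = 3.0083


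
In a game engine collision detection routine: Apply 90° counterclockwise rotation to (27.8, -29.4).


90° CCW: (x,y) -> (-y, x)
(27.8,-29.4) -> (29.4, 27.8)

(29.4, 27.8)


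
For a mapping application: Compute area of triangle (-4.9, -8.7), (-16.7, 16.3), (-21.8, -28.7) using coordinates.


Area = |x_A(y_B-y_C) + x_B(y_C-y_A) + x_C(y_A-y_B)|/2
= |(-220.5) + 334 + 545|/2
= 658.5/2 = 329.25

329.25


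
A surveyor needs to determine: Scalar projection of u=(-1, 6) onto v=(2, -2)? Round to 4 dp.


u.v = -14, |v| = sqrt(8) = 2.8284
Scalar projection = u.v / |v| = -14 / sqrt(8) = -4.9497

-4.9497


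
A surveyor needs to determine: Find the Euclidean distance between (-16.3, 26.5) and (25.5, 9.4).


dx=41.8, dy=-17.1
d^2 = 41.8^2 + (-17.1)^2 = 2039.65
d = sqrt(2039.65) = 45.1625

45.1625


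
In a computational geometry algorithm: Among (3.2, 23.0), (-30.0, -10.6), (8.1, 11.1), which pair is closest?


d(P0,P1) = 47.2356, d(P0,P2) = 12.8693, d(P1,P2) = 43.8463
Closest: P0 and P2

Closest pair: (3.2, 23.0) and (8.1, 11.1), distance = 12.8693


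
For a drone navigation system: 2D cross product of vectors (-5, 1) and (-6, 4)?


u x v = u_x*v_y - u_y*v_x = (-5)*4 - 1*(-6)
= (-20) - (-6) = -14

-14


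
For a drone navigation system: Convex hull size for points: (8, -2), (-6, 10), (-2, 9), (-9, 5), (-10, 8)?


Convex hull vertices (CCW): (-10, 8), (-9, 5), (8, -2), (-2, 9), (-6, 10)
Count = 5

5


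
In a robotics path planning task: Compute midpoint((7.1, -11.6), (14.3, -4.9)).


M = ((7.1+14.3)/2, ((-11.6)+(-4.9))/2)
= (10.7, -8.25)

(10.7, -8.25)


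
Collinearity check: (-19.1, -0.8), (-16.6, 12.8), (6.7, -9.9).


Cross product: ((-16.6)-(-19.1))*((-9.9)-(-0.8)) - (12.8-(-0.8))*(6.7-(-19.1))
= -373.63

No, not collinear


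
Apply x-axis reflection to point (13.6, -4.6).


Reflection over x-axis: (x,y) -> (x,-y)
(13.6, -4.6) -> (13.6, 4.6)

(13.6, 4.6)


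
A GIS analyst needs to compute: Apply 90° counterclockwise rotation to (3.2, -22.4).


90° CCW: (x,y) -> (-y, x)
(3.2,-22.4) -> (22.4, 3.2)

(22.4, 3.2)


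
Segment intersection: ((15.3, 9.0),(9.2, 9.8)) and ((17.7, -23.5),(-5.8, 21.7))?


Cross products: d1=-655.27, d2=-398.35, d3=196.33, d4=-60.59
d1*d2 < 0 and d3*d4 < 0? no

No, they don't intersect


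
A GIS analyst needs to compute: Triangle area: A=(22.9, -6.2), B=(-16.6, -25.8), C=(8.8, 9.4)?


Area = |x_A(y_B-y_C) + x_B(y_C-y_A) + x_C(y_A-y_B)|/2
= |(-806.08) + (-258.96) + 172.48|/2
= 892.56/2 = 446.28

446.28


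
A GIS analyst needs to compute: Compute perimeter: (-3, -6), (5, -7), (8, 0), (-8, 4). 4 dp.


Sides: (-3, -6)->(5, -7): sqrt(65) = 8.062258, (5, -7)->(8, 0): sqrt(58) = 7.615773, (8, 0)->(-8, 4): sqrt(272) = 16.492423, (-8, 4)->(-3, -6): sqrt(125) = 11.18034
Sum = 43.350794
Perimeter = 43.3508

43.3508


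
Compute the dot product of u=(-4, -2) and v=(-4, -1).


u . v = u_x*v_x + u_y*v_y = (-4)*(-4) + (-2)*(-1)
= 16 + 2 = 18

18


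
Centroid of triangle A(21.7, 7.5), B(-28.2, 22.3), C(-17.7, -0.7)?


Centroid = ((x_A+x_B+x_C)/3, (y_A+y_B+y_C)/3)
= ((21.7+(-28.2)+(-17.7))/3, (7.5+22.3+(-0.7))/3)
= (-8.0667, 9.7)

(-8.0667, 9.7)


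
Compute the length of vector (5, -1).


|u| = sqrt(5^2 + (-1)^2) = sqrt(26) = 5.099

5.099


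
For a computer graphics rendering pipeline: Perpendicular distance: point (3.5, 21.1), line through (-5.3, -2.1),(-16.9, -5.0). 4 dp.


|cross product| = 243.6
|line direction| = sqrt(142.97) = 11.957
Distance = 243.6/sqrt(142.97) = 20.373

20.373


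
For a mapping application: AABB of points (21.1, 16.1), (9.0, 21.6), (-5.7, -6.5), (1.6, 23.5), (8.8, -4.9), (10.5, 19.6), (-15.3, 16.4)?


x range: [-15.3, 21.1]
y range: [-6.5, 23.5]
Bounding box: (-15.3,-6.5) to (21.1,23.5)

(-15.3,-6.5) to (21.1,23.5)


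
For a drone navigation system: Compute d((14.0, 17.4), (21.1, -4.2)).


dx=7.1, dy=-21.6
d^2 = 7.1^2 + (-21.6)^2 = 516.97
d = sqrt(516.97) = 22.737

22.737


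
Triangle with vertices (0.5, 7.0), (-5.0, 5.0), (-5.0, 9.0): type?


Side lengths squared: AB^2=34.25, BC^2=16, CA^2=34.25
Sorted: [16, 34.25, 34.25]
By sides: Isosceles, By angles: Acute

Isosceles, Acute


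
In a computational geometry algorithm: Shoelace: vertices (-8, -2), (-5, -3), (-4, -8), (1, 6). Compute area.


Shoelace sum: ((-8)*(-3) - (-5)*(-2)) + ((-5)*(-8) - (-4)*(-3)) + ((-4)*6 - 1*(-8)) + (1*(-2) - (-8)*6)
= 72
Area = |72|/2 = 36

36


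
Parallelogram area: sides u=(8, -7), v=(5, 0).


|u x v| = |8*0 - (-7)*5|
= |0 - (-35)| = 35

35


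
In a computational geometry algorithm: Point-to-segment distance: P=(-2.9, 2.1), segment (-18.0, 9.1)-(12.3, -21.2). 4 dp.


Project P onto AB: t = 0.3647 (clamped to [0,1])
Closest point on segment: (-6.95, -1.95)
Distance: 5.7276

5.7276


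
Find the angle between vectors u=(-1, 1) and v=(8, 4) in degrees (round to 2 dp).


u.v = -4, |u| = sqrt(2) = 1.4142, |v| = sqrt(80) = 8.9443
cos(theta) = u.v/(|u||v|) = -4/sqrt(160) = -0.316228
theta = acos(-0.316228) = 108.43 degrees

108.43 degrees


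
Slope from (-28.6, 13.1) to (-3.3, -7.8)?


slope = (y2-y1)/(x2-x1) = ((-7.8)-13.1)/((-3.3)-(-28.6)) = (-20.9)/25.3 = -0.8261

-0.8261


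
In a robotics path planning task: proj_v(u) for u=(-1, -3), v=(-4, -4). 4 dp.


u.v = 16, |v| = sqrt(32) = 5.6569
Scalar projection = u.v / |v| = 16 / sqrt(32) = 2.8284

2.8284


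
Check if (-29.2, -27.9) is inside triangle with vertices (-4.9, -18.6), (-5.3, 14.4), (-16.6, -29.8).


Cross products: AB x AP = 805.62, BC x BP = -578.39, CA x CP = 163.35
All same sign? no

No, outside


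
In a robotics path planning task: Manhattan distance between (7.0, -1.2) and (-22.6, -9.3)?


|7-(-22.6)| + |(-1.2)-(-9.3)| = 29.6 + 8.1 = 37.7

37.7


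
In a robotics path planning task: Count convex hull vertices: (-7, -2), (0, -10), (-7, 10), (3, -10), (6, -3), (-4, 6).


Convex hull vertices (CCW): (-7, -2), (0, -10), (3, -10), (6, -3), (-7, 10)
Count = 5

5


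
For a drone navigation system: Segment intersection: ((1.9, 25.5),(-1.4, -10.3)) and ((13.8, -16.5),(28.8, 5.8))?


Cross products: d1=895.37, d2=431.96, d3=564.62, d4=1028.03
d1*d2 < 0 and d3*d4 < 0? no

No, they don't intersect


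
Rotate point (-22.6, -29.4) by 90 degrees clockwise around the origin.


90° CW: (x,y) -> (y, -x)
(-22.6,-29.4) -> (-29.4, 22.6)

(-29.4, 22.6)


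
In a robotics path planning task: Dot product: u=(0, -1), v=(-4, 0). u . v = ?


u . v = u_x*v_x + u_y*v_y = 0*(-4) + (-1)*0
= 0 + 0 = 0

0


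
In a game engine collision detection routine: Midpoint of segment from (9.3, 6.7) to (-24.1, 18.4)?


M = ((9.3+(-24.1))/2, (6.7+18.4)/2)
= (-7.4, 12.55)

(-7.4, 12.55)


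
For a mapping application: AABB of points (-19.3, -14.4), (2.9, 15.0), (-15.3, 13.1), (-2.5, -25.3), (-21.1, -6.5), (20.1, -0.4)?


x range: [-21.1, 20.1]
y range: [-25.3, 15]
Bounding box: (-21.1,-25.3) to (20.1,15)

(-21.1,-25.3) to (20.1,15)


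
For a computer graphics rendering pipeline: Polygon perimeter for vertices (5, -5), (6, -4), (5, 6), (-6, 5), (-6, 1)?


Sides: (5, -5)->(6, -4): sqrt(2) = 1.414214, (6, -4)->(5, 6): sqrt(101) = 10.049876, (5, 6)->(-6, 5): sqrt(122) = 11.045361, (-6, 5)->(-6, 1): sqrt(16) = 4, (-6, 1)->(5, -5): sqrt(157) = 12.529964
Sum = 39.039415
Perimeter = 39.0394

39.0394


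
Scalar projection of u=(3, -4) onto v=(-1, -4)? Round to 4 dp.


u.v = 13, |v| = sqrt(17) = 4.1231
Scalar projection = u.v / |v| = 13 / sqrt(17) = 3.153

3.153


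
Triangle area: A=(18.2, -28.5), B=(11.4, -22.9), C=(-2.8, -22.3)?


Area = |x_A(y_B-y_C) + x_B(y_C-y_A) + x_C(y_A-y_B)|/2
= |(-10.92) + 70.68 + 15.68|/2
= 75.44/2 = 37.72

37.72


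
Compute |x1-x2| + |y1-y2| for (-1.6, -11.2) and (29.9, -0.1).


|(-1.6)-29.9| + |(-11.2)-(-0.1)| = 31.5 + 11.1 = 42.6

42.6


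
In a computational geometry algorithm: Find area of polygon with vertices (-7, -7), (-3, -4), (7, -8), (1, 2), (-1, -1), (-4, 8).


Shoelace sum: ((-7)*(-4) - (-3)*(-7)) + ((-3)*(-8) - 7*(-4)) + (7*2 - 1*(-8)) + (1*(-1) - (-1)*2) + ((-1)*8 - (-4)*(-1)) + ((-4)*(-7) - (-7)*8)
= 154
Area = |154|/2 = 77

77


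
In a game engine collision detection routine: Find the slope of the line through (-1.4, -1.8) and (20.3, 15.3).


slope = (y2-y1)/(x2-x1) = (15.3-(-1.8))/(20.3-(-1.4)) = 17.1/21.7 = 0.788

0.788


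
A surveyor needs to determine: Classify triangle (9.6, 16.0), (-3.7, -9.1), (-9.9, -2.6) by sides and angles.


Side lengths squared: AB^2=806.9, BC^2=80.69, CA^2=726.21
Sorted: [80.69, 726.21, 806.9]
By sides: Scalene, By angles: Right

Scalene, Right


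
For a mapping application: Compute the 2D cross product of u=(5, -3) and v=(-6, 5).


u x v = u_x*v_y - u_y*v_x = 5*5 - (-3)*(-6)
= 25 - 18 = 7

7


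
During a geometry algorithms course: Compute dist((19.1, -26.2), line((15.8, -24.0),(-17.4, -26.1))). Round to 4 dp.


|cross product| = 79.97
|line direction| = sqrt(1106.65) = 33.2663
Distance = 79.97/sqrt(1106.65) = 2.4039

2.4039


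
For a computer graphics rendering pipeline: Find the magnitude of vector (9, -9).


|u| = sqrt(9^2 + (-9)^2) = sqrt(162) = 12.7279

12.7279


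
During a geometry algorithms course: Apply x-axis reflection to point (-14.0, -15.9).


Reflection over x-axis: (x,y) -> (x,-y)
(-14, -15.9) -> (-14, 15.9)

(-14, 15.9)


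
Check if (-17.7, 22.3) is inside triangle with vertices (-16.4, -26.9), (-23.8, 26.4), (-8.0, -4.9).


Cross products: AB x AP = -294.79, BC x BP = 126.15, CA x CP = -441.88
All same sign? no

No, outside


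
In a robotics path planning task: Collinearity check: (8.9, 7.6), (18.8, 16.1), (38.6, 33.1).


Cross product: (18.8-8.9)*(33.1-7.6) - (16.1-7.6)*(38.6-8.9)
= 0

Yes, collinear


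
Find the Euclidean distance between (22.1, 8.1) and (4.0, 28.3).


dx=-18.1, dy=20.2
d^2 = (-18.1)^2 + 20.2^2 = 735.65
d = sqrt(735.65) = 27.1229

27.1229


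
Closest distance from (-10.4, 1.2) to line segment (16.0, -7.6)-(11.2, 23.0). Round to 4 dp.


Project P onto AB: t = 0.4128 (clamped to [0,1])
Closest point on segment: (14.0188, 5.0304)
Distance: 24.7174

24.7174


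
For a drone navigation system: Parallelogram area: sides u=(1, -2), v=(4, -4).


|u x v| = |1*(-4) - (-2)*4|
= |(-4) - (-8)| = 4

4


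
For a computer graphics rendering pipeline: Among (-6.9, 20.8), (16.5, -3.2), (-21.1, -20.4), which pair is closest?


d(P0,P1) = 33.5195, d(P0,P2) = 43.5784, d(P1,P2) = 41.3473
Closest: P0 and P1

Closest pair: (-6.9, 20.8) and (16.5, -3.2), distance = 33.5195


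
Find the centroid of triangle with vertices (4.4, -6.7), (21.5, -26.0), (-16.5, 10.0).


Centroid = ((x_A+x_B+x_C)/3, (y_A+y_B+y_C)/3)
= ((4.4+21.5+(-16.5))/3, ((-6.7)+(-26)+10)/3)
= (3.1333, -7.5667)

(3.1333, -7.5667)


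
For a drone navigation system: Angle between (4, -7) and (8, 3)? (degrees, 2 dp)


u.v = 11, |u| = sqrt(65) = 8.0623, |v| = sqrt(73) = 8.544
cos(theta) = u.v/(|u||v|) = 11/sqrt(4745) = 0.159689
theta = acos(0.159689) = 80.81 degrees

80.81 degrees


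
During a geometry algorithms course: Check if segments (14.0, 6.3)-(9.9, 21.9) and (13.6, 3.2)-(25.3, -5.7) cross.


Cross products: d1=39.83, d2=185.86, d3=18.95, d4=-127.08
d1*d2 < 0 and d3*d4 < 0? no

No, they don't intersect


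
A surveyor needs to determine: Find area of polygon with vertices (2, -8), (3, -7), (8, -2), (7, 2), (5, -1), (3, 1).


Shoelace sum: (2*(-7) - 3*(-8)) + (3*(-2) - 8*(-7)) + (8*2 - 7*(-2)) + (7*(-1) - 5*2) + (5*1 - 3*(-1)) + (3*(-8) - 2*1)
= 55
Area = |55|/2 = 27.5

27.5


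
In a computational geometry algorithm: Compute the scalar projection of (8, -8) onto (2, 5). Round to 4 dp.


u.v = -24, |v| = sqrt(29) = 5.3852
Scalar projection = u.v / |v| = -24 / sqrt(29) = -4.4567

-4.4567


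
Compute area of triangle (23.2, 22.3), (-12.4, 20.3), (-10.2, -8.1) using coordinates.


Area = |x_A(y_B-y_C) + x_B(y_C-y_A) + x_C(y_A-y_B)|/2
= |658.88 + 376.96 + (-20.4)|/2
= 1015.44/2 = 507.72

507.72


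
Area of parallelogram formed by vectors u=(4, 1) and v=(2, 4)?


|u x v| = |4*4 - 1*2|
= |16 - 2| = 14

14


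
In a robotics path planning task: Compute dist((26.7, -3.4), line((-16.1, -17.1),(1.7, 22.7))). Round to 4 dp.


|cross product| = 1459.58
|line direction| = sqrt(1900.88) = 43.5991
Distance = 1459.58/sqrt(1900.88) = 33.4773

33.4773


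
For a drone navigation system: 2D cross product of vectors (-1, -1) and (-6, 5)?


u x v = u_x*v_y - u_y*v_x = (-1)*5 - (-1)*(-6)
= (-5) - 6 = -11

-11


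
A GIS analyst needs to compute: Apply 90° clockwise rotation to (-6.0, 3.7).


90° CW: (x,y) -> (y, -x)
(-6,3.7) -> (3.7, 6)

(3.7, 6)


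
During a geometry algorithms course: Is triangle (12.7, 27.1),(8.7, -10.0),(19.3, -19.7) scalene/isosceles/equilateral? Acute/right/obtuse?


Side lengths squared: AB^2=1392.41, BC^2=206.45, CA^2=2233.8
Sorted: [206.45, 1392.41, 2233.8]
By sides: Scalene, By angles: Obtuse

Scalene, Obtuse


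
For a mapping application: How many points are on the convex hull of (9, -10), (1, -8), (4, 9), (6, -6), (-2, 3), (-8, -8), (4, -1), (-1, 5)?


Convex hull vertices (CCW): (-8, -8), (9, -10), (4, 9), (-1, 5)
Count = 4

4


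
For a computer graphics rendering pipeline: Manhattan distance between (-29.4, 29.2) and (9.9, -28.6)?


|(-29.4)-9.9| + |29.2-(-28.6)| = 39.3 + 57.8 = 97.1

97.1


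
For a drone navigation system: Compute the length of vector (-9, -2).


|u| = sqrt((-9)^2 + (-2)^2) = sqrt(85) = 9.2195

9.2195


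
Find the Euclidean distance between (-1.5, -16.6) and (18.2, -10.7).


dx=19.7, dy=5.9
d^2 = 19.7^2 + 5.9^2 = 422.9
d = sqrt(422.9) = 20.5645

20.5645


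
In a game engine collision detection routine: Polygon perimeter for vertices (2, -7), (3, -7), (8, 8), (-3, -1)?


Sides: (2, -7)->(3, -7): sqrt(1) = 1, (3, -7)->(8, 8): sqrt(250) = 15.811388, (8, 8)->(-3, -1): sqrt(202) = 14.21267, (-3, -1)->(2, -7): sqrt(61) = 7.81025
Sum = 38.834308
Perimeter = 38.8343

38.8343


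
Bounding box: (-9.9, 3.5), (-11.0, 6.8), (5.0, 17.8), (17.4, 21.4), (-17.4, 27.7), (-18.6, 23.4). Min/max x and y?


x range: [-18.6, 17.4]
y range: [3.5, 27.7]
Bounding box: (-18.6,3.5) to (17.4,27.7)

(-18.6,3.5) to (17.4,27.7)


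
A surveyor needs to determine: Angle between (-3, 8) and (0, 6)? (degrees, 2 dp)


u.v = 48, |u| = sqrt(73) = 8.544, |v| = sqrt(36) = 6
cos(theta) = u.v/(|u||v|) = 48/sqrt(2628) = 0.936329
theta = acos(0.936329) = 20.56 degrees

20.56 degrees


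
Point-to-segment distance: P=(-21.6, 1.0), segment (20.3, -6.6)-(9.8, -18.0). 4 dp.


Project P onto AB: t = 1 (clamped to [0,1])
Closest point on segment: (9.8, -18)
Distance: 36.701

36.701
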